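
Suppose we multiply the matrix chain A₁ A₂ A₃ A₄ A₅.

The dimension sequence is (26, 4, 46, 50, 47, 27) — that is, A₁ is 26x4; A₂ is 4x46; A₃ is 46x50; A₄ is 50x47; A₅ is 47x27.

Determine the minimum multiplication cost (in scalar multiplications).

26484

Adjacent pairs: A₁A₂ = 26·4·46 = 4784; A₂A₃ = 4·46·50 = 9200; A₃A₄ = 46·50·47 = 108100; A₄A₅ = 50·47·27 = 63450.
Length 3: A₁..A₃: k=1: 0+9200+26·4·50=14400; k=2: 4784+0+26·46·50=64584 → min 14400 | A₂..A₄: k=2: 0+108100+4·46·47=116748; k=3: 9200+0+4·50·47=18600 → min 18600 | A₃..A₅: k=3: 0+63450+46·50·27=125550; k=4: 108100+0+46·47·27=166474 → min 125550.
Length 4: A₁..A₄: k=1: 0+18600+26·4·47=23488; k=2: 4784+108100+26·46·47=169096; k=3: 14400+0+26·50·47=75500 → min 23488 | A₂..A₅: k=2: 0+125550+4·46·27=130518; k=3: 9200+63450+4·50·27=78050; k=4: 18600+0+4·47·27=23676 → min 23676.
Length 5: A₁..A₅: k=1: 0+23676+26·4·27=26484; k=2: 4784+125550+26·46·27=162626; k=3: 14400+63450+26·50·27=112950; k=4: 23488+0+26·47·27=56482 → min 26484.
Optimal order: (A₁ (((A₂ A₃) A₄) A₅)) with cost 26484.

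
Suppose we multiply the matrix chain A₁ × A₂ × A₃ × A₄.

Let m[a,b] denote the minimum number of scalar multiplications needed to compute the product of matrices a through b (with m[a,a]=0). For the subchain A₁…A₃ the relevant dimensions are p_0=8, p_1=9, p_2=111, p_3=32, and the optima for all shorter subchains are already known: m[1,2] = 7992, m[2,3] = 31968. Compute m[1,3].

m[1,3] = min over k∈[1,2] of m[1,k]+m[k+1,3]+p_{0}·p_k·p_{3}.
k=1: 0 + 31968 + 8·9·32 = 34272; k=2: 7992 + 0 + 8·111·32 = 36408.
Minimum: 34272 at k=1.

34272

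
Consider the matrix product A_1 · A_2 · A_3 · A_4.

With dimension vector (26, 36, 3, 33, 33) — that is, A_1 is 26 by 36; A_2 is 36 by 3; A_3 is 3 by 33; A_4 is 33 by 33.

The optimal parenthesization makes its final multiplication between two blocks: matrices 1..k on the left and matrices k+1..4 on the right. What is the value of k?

Adjacent pairs: A_1A_2 = 26·36·3 = 2808; A_2A_3 = 36·3·33 = 3564; A_3A_4 = 3·33·33 = 3267.
Length 3: A_1..A_3: k=1: 0+3564+26·36·33=34452; k=2: 2808+0+26·3·33=5382 → min 5382 | A_2..A_4: k=2: 0+3267+36·3·33=6831; k=3: 3564+0+36·33·33=42768 → min 6831.
Top-level splits: k=1: (A_1..A_1)·(A_2..A_4) → 0+6831+26·36·33 = 37719; k=2: (A_1..A_2)·(A_3..A_4) → 2808+3267+26·3·33 = 8649; k=3: (A_1..A_3)·(A_4..A_4) → 5382+0+26·33·33 = 33696.
Best split is after A_2, i.e. k = 2.

2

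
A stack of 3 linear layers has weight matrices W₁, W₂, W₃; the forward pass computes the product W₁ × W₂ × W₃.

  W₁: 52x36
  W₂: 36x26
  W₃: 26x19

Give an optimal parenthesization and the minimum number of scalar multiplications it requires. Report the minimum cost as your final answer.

53352

(W₁ × (W₂ × W₃)): cost 53352.
((W₁ × W₂) × W₃): cost 74360.
Optimal: (W₁ × (W₂ × W₃)) with cost 53352.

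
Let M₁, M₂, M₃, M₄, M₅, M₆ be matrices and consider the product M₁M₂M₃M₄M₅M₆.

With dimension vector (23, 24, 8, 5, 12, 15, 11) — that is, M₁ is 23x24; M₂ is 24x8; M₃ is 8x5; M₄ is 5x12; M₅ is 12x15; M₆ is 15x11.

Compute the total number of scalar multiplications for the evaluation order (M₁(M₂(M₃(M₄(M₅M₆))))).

(M₅M₆): 12×15 by 15×11 → 12×11, cost 12·15·11 = 1980
(M₄(M₅M₆)): 5×12 by 12×11 → 5×11, cost 5·12·11 = 660; cumulative 2640
(M₃(M₄(M₅M₆))): 8×5 by 5×11 → 8×11, cost 8·5·11 = 440; cumulative 3080
(M₂(M₃(M₄(M₅M₆)))): 24×8 by 8×11 → 24×11, cost 24·8·11 = 2112; cumulative 5192
(M₁(M₂(M₃(M₄(M₅M₆))))): 23×24 by 24×11 → 23×11, cost 23·24·11 = 6072; cumulative 11264
Total: 11264 scalar multiplications.

11264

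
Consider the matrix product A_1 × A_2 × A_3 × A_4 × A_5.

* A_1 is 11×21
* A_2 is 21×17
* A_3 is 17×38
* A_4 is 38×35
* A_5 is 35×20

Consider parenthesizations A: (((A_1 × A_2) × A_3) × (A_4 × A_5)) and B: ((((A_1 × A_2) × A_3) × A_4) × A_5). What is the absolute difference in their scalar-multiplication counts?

12630

Order A = (((A_1 × A_2) × A_3) × (A_4 × A_5)): (A_1 × A_2): 11×21 by 21×17 → 11×17, cost 11·21·17 = 3927; ((A_1 × A_2) × A_3): 11×17 by 17×38 → 11×38, cost 11·17·38 = 7106; cumulative 11033; (A_4 × A_5): 38×35 by 35×20 → 38×20, cost 38·35·20 = 26600; (((A_1 × A_2) × A_3) × (A_4 × A_5)): 11×38 by 38×20 → 11×20, cost 11·38·20 = 8360; cumulative 45993. Total 45993.
Order B = ((((A_1 × A_2) × A_3) × A_4) × A_5): (A_1 × A_2): 11×21 by 21×17 → 11×17, cost 11·21·17 = 3927; ((A_1 × A_2) × A_3): 11×17 by 17×38 → 11×38, cost 11·17·38 = 7106; cumulative 11033; (((A_1 × A_2) × A_3) × A_4): 11×38 by 38×35 → 11×35, cost 11·38·35 = 14630; cumulative 25663; ((((A_1 × A_2) × A_3) × A_4) × A_5): 11×35 by 35×20 → 11×20, cost 11·35·20 = 7700; cumulative 33363. Total 33363.
Difference: |45993 − 33363| = 12630.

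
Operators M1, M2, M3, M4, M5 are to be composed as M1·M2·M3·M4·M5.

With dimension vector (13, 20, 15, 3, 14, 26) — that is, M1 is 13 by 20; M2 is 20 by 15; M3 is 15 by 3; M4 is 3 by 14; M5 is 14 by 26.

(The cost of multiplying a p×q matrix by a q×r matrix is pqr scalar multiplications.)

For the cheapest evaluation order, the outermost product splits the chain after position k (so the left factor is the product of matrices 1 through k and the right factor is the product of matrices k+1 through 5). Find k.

3

Adjacent pairs: M1M2 = 13·20·15 = 3900; M2M3 = 20·15·3 = 900; M3M4 = 15·3·14 = 630; M4M5 = 3·14·26 = 1092.
Length 3: M1..M3: k=1: 0+900+13·20·3=1680; k=2: 3900+0+13·15·3=4485 → min 1680 | M2..M4: k=2: 0+630+20·15·14=4830; k=3: 900+0+20·3·14=1740 → min 1740 | M3..M5: k=3: 0+1092+15·3·26=2262; k=4: 630+0+15·14·26=6090 → min 2262.
Length 4: M1..M4: k=1: 0+1740+13·20·14=5380; k=2: 3900+630+13·15·14=7260; k=3: 1680+0+13·3·14=2226 → min 2226 | M2..M5: k=2: 0+2262+20·15·26=10062; k=3: 900+1092+20·3·26=3552; k=4: 1740+0+20·14·26=9020 → min 3552.
Top-level splits: k=1: (M1..M1)·(M2..M5) → 0+3552+13·20·26 = 10312; k=2: (M1..M2)·(M3..M5) → 3900+2262+13·15·26 = 11232; k=3: (M1..M3)·(M4..M5) → 1680+1092+13·3·26 = 3786; k=4: (M1..M4)·(M5..M5) → 2226+0+13·14·26 = 6958.
Best split is after M3, i.e. k = 3.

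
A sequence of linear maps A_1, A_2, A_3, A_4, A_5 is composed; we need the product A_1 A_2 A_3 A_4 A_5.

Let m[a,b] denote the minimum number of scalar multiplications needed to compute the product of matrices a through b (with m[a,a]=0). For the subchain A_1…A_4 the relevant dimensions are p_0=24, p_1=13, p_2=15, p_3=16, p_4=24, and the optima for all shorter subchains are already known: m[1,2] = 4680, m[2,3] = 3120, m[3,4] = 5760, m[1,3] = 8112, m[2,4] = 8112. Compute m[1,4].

m[1,4] = min over k∈[1,3] of m[1,k]+m[k+1,4]+p_{0}·p_k·p_{4}.
k=1: 0 + 8112 + 24·13·24 = 15600; k=2: 4680 + 5760 + 24·15·24 = 19080; k=3: 8112 + 0 + 24·16·24 = 17328.
Minimum: 15600 at k=1.

15600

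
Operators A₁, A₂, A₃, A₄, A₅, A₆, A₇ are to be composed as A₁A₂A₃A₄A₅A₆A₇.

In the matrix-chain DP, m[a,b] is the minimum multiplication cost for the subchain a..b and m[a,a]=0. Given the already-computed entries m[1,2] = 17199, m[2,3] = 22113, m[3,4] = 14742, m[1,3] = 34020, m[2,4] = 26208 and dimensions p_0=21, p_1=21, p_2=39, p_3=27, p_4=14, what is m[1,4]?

32382

m[1,4] = min over k∈[1,3] of m[1,k]+m[k+1,4]+p_{0}·p_k·p_{4}.
k=1: 0 + 26208 + 21·21·14 = 32382; k=2: 17199 + 14742 + 21·39·14 = 43407; k=3: 34020 + 0 + 21·27·14 = 41958.
Minimum: 32382 at k=1.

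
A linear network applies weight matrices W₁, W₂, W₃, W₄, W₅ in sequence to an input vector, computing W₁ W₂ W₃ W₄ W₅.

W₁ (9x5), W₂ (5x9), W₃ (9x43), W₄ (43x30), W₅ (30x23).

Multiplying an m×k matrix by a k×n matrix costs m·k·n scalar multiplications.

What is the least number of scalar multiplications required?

Adjacent pairs: W₁W₂ = 9·5·9 = 405; W₂W₃ = 5·9·43 = 1935; W₃W₄ = 9·43·30 = 11610; W₄W₅ = 43·30·23 = 29670.
Length 3: W₁..W₃: k=1: 0+1935+9·5·43=3870; k=2: 405+0+9·9·43=3888 → min 3870 | W₂..W₄: k=2: 0+11610+5·9·30=12960; k=3: 1935+0+5·43·30=8385 → min 8385 | W₃..W₅: k=3: 0+29670+9·43·23=38571; k=4: 11610+0+9·30·23=17820 → min 17820.
Length 4: W₁..W₄: k=1: 0+8385+9·5·30=9735; k=2: 405+11610+9·9·30=14445; k=3: 3870+0+9·43·30=15480 → min 9735 | W₂..W₅: k=2: 0+17820+5·9·23=18855; k=3: 1935+29670+5·43·23=36550; k=4: 8385+0+5·30·23=11835 → min 11835.
Length 5: W₁..W₅: k=1: 0+11835+9·5·23=12870; k=2: 405+17820+9·9·23=20088; k=3: 3870+29670+9·43·23=42441; k=4: 9735+0+9·30·23=15945 → min 12870.
Optimal order: (W₁ (((W₂ W₃) W₄) W₅)) with cost 12870.

12870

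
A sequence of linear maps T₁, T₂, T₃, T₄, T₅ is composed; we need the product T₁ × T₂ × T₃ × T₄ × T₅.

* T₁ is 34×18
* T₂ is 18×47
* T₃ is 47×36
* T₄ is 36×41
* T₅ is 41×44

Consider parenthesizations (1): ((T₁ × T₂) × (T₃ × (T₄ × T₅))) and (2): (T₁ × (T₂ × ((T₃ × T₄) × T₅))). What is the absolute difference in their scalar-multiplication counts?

Order (1) = ((T₁ × T₂) × (T₃ × (T₄ × T₅))): (T₁ × T₂): 34×18 by 18×47 → 34×47, cost 34·18·47 = 28764; (T₄ × T₅): 36×41 by 41×44 → 36×44, cost 36·41·44 = 64944; (T₃ × (T₄ × T₅)): 47×36 by 36×44 → 47×44, cost 47·36·44 = 74448; cumulative 139392; ((T₁ × T₂) × (T₃ × (T₄ × T₅))): 34×47 by 47×44 → 34×44, cost 34·47·44 = 70312; cumulative 238468. Total 238468.
Order (2) = (T₁ × (T₂ × ((T₃ × T₄) × T₅))): (T₃ × T₄): 47×36 by 36×41 → 47×41, cost 47·36·41 = 69372; ((T₃ × T₄) × T₅): 47×41 by 41×44 → 47×44, cost 47·41·44 = 84788; cumulative 154160; (T₂ × ((T₃ × T₄) × T₅)): 18×47 by 47×44 → 18×44, cost 18·47·44 = 37224; cumulative 191384; (T₁ × (T₂ × ((T₃ × T₄) × T₅))): 34×18 by 18×44 → 34×44, cost 34·18·44 = 26928; cumulative 218312. Total 218312.
Difference: |238468 − 218312| = 20156.

20156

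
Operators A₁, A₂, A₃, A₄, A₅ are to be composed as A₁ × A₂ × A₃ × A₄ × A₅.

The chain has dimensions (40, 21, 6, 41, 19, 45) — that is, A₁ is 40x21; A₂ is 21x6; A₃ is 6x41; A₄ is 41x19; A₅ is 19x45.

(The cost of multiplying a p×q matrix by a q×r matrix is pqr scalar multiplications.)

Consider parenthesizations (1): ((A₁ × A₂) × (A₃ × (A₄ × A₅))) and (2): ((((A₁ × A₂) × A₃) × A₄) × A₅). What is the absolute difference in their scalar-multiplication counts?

18275

Order (1) = ((A₁ × A₂) × (A₃ × (A₄ × A₅))): (A₁ × A₂): 40×21 by 21×6 → 40×6, cost 40·21·6 = 5040; (A₄ × A₅): 41×19 by 19×45 → 41×45, cost 41·19·45 = 35055; (A₃ × (A₄ × A₅)): 6×41 by 41×45 → 6×45, cost 6·41·45 = 11070; cumulative 46125; ((A₁ × A₂) × (A₃ × (A₄ × A₅))): 40×6 by 6×45 → 40×45, cost 40·6·45 = 10800; cumulative 61965. Total 61965.
Order (2) = ((((A₁ × A₂) × A₃) × A₄) × A₅): (A₁ × A₂): 40×21 by 21×6 → 40×6, cost 40·21·6 = 5040; ((A₁ × A₂) × A₃): 40×6 by 6×41 → 40×41, cost 40·6·41 = 9840; cumulative 14880; (((A₁ × A₂) × A₃) × A₄): 40×41 by 41×19 → 40×19, cost 40·41·19 = 31160; cumulative 46040; ((((A₁ × A₂) × A₃) × A₄) × A₅): 40×19 by 19×45 → 40×45, cost 40·19·45 = 34200; cumulative 80240. Total 80240.
Difference: |61965 − 80240| = 18275.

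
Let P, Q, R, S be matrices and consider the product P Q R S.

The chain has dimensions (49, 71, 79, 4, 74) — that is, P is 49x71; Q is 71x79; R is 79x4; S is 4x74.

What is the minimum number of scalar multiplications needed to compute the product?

Adjacent pairs: PQ = 49·71·79 = 274841; QR = 71·79·4 = 22436; RS = 79·4·74 = 23384.
Length 3: P..R: k=1: 0+22436+49·71·4=36352; k=2: 274841+0+49·79·4=290325 → min 36352 | Q..S: k=2: 0+23384+71·79·74=438450; k=3: 22436+0+71·4·74=43452 → min 43452.
Length 4: P..S: k=1: 0+43452+49·71·74=300898; k=2: 274841+23384+49·79·74=584679; k=3: 36352+0+49·4·74=50856 → min 50856.
Optimal order: ((P (Q R)) S) with cost 50856.

50856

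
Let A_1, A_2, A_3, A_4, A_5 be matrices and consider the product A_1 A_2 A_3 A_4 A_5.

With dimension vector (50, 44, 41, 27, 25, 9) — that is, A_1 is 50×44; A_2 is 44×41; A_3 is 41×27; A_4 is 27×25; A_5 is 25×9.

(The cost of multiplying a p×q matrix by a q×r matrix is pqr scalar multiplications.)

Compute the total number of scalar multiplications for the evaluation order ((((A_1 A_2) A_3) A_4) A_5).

190550

(A_1 A_2): 50×44 by 44×41 → 50×41, cost 50·44·41 = 90200
((A_1 A_2) A_3): 50×41 by 41×27 → 50×27, cost 50·41·27 = 55350; cumulative 145550
(((A_1 A_2) A_3) A_4): 50×27 by 27×25 → 50×25, cost 50·27·25 = 33750; cumulative 179300
((((A_1 A_2) A_3) A_4) A_5): 50×25 by 25×9 → 50×9, cost 50·25·9 = 11250; cumulative 190550
Total: 190550 scalar multiplications.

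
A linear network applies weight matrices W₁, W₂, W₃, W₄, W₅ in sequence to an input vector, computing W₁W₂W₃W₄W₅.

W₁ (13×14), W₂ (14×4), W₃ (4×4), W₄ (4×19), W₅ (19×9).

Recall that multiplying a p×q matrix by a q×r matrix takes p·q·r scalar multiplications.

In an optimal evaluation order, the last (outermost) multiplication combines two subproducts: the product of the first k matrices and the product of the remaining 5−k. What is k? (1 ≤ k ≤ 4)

Adjacent pairs: W₁W₂ = 13·14·4 = 728; W₂W₃ = 14·4·4 = 224; W₃W₄ = 4·4·19 = 304; W₄W₅ = 4·19·9 = 684.
Length 3: W₁..W₃: k=1: 0+224+13·14·4=952; k=2: 728+0+13·4·4=936 → min 936 | W₂..W₄: k=2: 0+304+14·4·19=1368; k=3: 224+0+14·4·19=1288 → min 1288 | W₃..W₅: k=3: 0+684+4·4·9=828; k=4: 304+0+4·19·9=988 → min 828.
Length 4: W₁..W₄: k=1: 0+1288+13·14·19=4746; k=2: 728+304+13·4·19=2020; k=3: 936+0+13·4·19=1924 → min 1924 | W₂..W₅: k=2: 0+828+14·4·9=1332; k=3: 224+684+14·4·9=1412; k=4: 1288+0+14·19·9=3682 → min 1332.
Top-level splits: k=1: (W₁..W₁)·(W₂..W₅) → 0+1332+13·14·9 = 2970; k=2: (W₁..W₂)·(W₃..W₅) → 728+828+13·4·9 = 2024; k=3: (W₁..W₃)·(W₄..W₅) → 936+684+13·4·9 = 2088; k=4: (W₁..W₄)·(W₅..W₅) → 1924+0+13·19·9 = 4147.
Best split is after W₂, i.e. k = 2.

2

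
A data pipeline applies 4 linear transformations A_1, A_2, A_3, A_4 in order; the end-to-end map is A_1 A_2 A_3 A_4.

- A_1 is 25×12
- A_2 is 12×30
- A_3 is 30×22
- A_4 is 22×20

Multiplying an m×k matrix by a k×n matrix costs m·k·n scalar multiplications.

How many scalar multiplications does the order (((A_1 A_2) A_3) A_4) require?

36500

(A_1 A_2): 25×12 by 12×30 → 25×30, cost 25·12·30 = 9000
((A_1 A_2) A_3): 25×30 by 30×22 → 25×22, cost 25·30·22 = 16500; cumulative 25500
(((A_1 A_2) A_3) A_4): 25×22 by 22×20 → 25×20, cost 25·22·20 = 11000; cumulative 36500
Total: 36500 scalar multiplications.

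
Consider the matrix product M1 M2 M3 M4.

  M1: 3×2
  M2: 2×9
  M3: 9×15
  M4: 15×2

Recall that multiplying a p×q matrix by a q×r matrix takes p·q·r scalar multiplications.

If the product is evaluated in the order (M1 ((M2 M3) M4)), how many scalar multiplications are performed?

342

(M2 M3): 2×9 by 9×15 → 2×15, cost 2·9·15 = 270
((M2 M3) M4): 2×15 by 15×2 → 2×2, cost 2·15·2 = 60; cumulative 330
(M1 ((M2 M3) M4)): 3×2 by 2×2 → 3×2, cost 3·2·2 = 12; cumulative 342
Total: 342 scalar multiplications.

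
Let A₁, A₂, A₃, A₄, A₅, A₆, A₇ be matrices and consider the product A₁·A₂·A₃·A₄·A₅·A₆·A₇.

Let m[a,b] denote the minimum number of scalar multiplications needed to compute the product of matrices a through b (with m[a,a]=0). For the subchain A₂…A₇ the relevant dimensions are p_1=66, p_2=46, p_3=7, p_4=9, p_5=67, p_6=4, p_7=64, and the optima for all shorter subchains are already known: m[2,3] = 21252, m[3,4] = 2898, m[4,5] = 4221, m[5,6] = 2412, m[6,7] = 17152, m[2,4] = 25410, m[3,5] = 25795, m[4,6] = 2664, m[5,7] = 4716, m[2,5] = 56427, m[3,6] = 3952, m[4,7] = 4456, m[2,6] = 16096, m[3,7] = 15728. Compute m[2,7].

m[2,7] = min over k∈[2,6] of m[2,k]+m[k+1,7]+p_{1}·p_k·p_{7}.
k=2: 0 + 15728 + 66·46·64 = 210032; k=3: 21252 + 4456 + 66·7·64 = 55276; k=4: 25410 + 4716 + 66·9·64 = 68142; k=5: 56427 + 17152 + 66·67·64 = 356587; k=6: 16096 + 0 + 66·4·64 = 32992.
Minimum: 32992 at k=6.

32992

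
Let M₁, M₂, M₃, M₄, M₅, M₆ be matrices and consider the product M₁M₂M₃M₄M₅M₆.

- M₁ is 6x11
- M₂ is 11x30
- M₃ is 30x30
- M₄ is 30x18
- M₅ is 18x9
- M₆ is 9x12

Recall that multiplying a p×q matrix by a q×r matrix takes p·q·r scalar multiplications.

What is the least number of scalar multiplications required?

12240

Adjacent pairs: M₁M₂ = 6·11·30 = 1980; M₂M₃ = 11·30·30 = 9900; M₃M₄ = 30·30·18 = 16200; M₄M₅ = 30·18·9 = 4860; M₅M₆ = 18·9·12 = 1944.
Length 3: M₁..M₃: k=1: 0+9900+6·11·30=11880; k=2: 1980+0+6·30·30=7380 → min 7380 | M₂..M₄: k=2: 0+16200+11·30·18=22140; k=3: 9900+0+11·30·18=15840 → min 15840 | M₃..M₅: k=3: 0+4860+30·30·9=12960; k=4: 16200+0+30·18·9=21060 → min 12960 | M₄..M₆: k=4: 0+1944+30·18·12=8424; k=5: 4860+0+30·9·12=8100 → min 8100.
Length 4: M₁..M₄: k=1: 0+15840+6·11·18=17028; k=2: 1980+16200+6·30·18=21420; k=3: 7380+0+6·30·18=10620 → min 10620 | M₂..M₅: k=2: 0+12960+11·30·9=15930; k=3: 9900+4860+11·30·9=17730; k=4: 15840+0+11·18·9=17622 → min 15930 | M₃..M₆: k=3: 0+8100+30·30·12=18900; k=4: 16200+1944+30·18·12=24624; k=5: 12960+0+30·9·12=16200 → min 16200.
Length 5: M₁..M₅: k=1: 0+15930+6·11·9=16524; k=2: 1980+12960+6·30·9=16560; k=3: 7380+4860+6·30·9=13860; k=4: 10620+0+6·18·9=11592 → min 11592 | M₂..M₆: k=2: 0+16200+11·30·12=20160; k=3: 9900+8100+11·30·12=21960; k=4: 15840+1944+11·18·12=20160; k=5: 15930+0+11·9·12=17118 → min 17118.
Length 6: M₁..M₆: k=1: 0+17118+6·11·12=17910; k=2: 1980+16200+6·30·12=20340; k=3: 7380+8100+6·30·12=17640; k=4: 10620+1944+6·18·12=13860; k=5: 11592+0+6·9·12=12240 → min 12240.
Optimal order: (((((M₁M₂)M₃)M₄)M₅)M₆) with cost 12240.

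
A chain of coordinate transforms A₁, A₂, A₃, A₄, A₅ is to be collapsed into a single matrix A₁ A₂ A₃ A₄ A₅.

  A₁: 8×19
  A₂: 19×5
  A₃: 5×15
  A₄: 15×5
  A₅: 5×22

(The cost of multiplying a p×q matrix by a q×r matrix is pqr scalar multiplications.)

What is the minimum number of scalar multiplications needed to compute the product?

Adjacent pairs: A₁A₂ = 8·19·5 = 760; A₂A₃ = 19·5·15 = 1425; A₃A₄ = 5·15·5 = 375; A₄A₅ = 15·5·22 = 1650.
Length 3: A₁..A₃: k=1: 0+1425+8·19·15=3705; k=2: 760+0+8·5·15=1360 → min 1360 | A₂..A₄: k=2: 0+375+19·5·5=850; k=3: 1425+0+19·15·5=2850 → min 850 | A₃..A₅: k=3: 0+1650+5·15·22=3300; k=4: 375+0+5·5·22=925 → min 925.
Length 4: A₁..A₄: k=1: 0+850+8·19·5=1610; k=2: 760+375+8·5·5=1335; k=3: 1360+0+8·15·5=1960 → min 1335 | A₂..A₅: k=2: 0+925+19·5·22=3015; k=3: 1425+1650+19·15·22=9345; k=4: 850+0+19·5·22=2940 → min 2940.
Length 5: A₁..A₅: k=1: 0+2940+8·19·22=6284; k=2: 760+925+8·5·22=2565; k=3: 1360+1650+8·15·22=5650; k=4: 1335+0+8·5·22=2215 → min 2215.
Optimal order: (((A₁ A₂) (A₃ A₄)) A₅) with cost 2215.

2215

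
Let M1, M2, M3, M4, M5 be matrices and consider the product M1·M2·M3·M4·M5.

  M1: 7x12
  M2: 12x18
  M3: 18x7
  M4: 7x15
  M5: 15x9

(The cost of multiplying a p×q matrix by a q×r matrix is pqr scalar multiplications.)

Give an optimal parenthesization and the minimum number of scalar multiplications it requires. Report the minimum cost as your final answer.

Adjacent pairs: M1M2 = 7·12·18 = 1512; M2M3 = 12·18·7 = 1512; M3M4 = 18·7·15 = 1890; M4M5 = 7·15·9 = 945.
Length 3: M1..M3: k=1: 0+1512+7·12·7=2100; k=2: 1512+0+7·18·7=2394 → min 2100 | M2..M4: k=2: 0+1890+12·18·15=5130; k=3: 1512+0+12·7·15=2772 → min 2772 | M3..M5: k=3: 0+945+18·7·9=2079; k=4: 1890+0+18·15·9=4320 → min 2079.
Length 4: M1..M4: k=1: 0+2772+7·12·15=4032; k=2: 1512+1890+7·18·15=5292; k=3: 2100+0+7·7·15=2835 → min 2835 | M2..M5: k=2: 0+2079+12·18·9=4023; k=3: 1512+945+12·7·9=3213; k=4: 2772+0+12·15·9=4392 → min 3213.
Length 5: M1..M5: k=1: 0+3213+7·12·9=3969; k=2: 1512+2079+7·18·9=4725; k=3: 2100+945+7·7·9=3486; k=4: 2835+0+7·15·9=3780 → min 3486.
Optimal parenthesization: ((M1·(M2·M3))·(M4·M5)) with cost 3486.

3486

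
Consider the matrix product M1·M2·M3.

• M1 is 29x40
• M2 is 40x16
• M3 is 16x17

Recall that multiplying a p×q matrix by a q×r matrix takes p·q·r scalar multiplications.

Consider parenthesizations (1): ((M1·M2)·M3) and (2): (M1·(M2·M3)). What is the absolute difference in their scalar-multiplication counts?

4152

Order (1) = ((M1·M2)·M3): (M1·M2): 29×40 by 40×16 → 29×16, cost 29·40·16 = 18560; ((M1·M2)·M3): 29×16 by 16×17 → 29×17, cost 29·16·17 = 7888; cumulative 26448. Total 26448.
Order (2) = (M1·(M2·M3)): (M2·M3): 40×16 by 16×17 → 40×17, cost 40·16·17 = 10880; (M1·(M2·M3)): 29×40 by 40×17 → 29×17, cost 29·40·17 = 19720; cumulative 30600. Total 30600.
Difference: |26448 − 30600| = 4152.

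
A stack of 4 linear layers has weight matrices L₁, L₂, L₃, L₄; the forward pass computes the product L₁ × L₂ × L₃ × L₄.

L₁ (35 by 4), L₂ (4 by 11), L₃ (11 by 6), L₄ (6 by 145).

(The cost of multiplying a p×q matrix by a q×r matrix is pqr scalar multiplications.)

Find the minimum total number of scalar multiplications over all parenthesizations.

24044

Adjacent pairs: L₁L₂ = 35·4·11 = 1540; L₂L₃ = 4·11·6 = 264; L₃L₄ = 11·6·145 = 9570.
Length 3: L₁..L₃: k=1: 0+264+35·4·6=1104; k=2: 1540+0+35·11·6=3850 → min 1104 | L₂..L₄: k=2: 0+9570+4·11·145=15950; k=3: 264+0+4·6·145=3744 → min 3744.
Length 4: L₁..L₄: k=1: 0+3744+35·4·145=24044; k=2: 1540+9570+35·11·145=66935; k=3: 1104+0+35·6·145=31554 → min 24044.
Optimal order: (L₁ × ((L₂ × L₃) × L₄)) with cost 24044.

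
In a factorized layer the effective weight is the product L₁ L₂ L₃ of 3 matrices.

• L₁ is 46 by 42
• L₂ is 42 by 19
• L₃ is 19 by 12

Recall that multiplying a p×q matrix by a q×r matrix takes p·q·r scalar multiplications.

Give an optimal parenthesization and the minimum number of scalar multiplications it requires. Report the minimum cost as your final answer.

32760

(L₁ (L₂ L₃)): cost 32760.
((L₁ L₂) L₃): cost 47196.
Optimal: (L₁ (L₂ L₃)) with cost 32760.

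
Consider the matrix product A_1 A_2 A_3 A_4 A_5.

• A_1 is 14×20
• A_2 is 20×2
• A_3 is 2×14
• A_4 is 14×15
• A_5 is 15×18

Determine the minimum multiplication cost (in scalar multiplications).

Adjacent pairs: A_1A_2 = 14·20·2 = 560; A_2A_3 = 20·2·14 = 560; A_3A_4 = 2·14·15 = 420; A_4A_5 = 14·15·18 = 3780.
Length 3: A_1..A_3: k=1: 0+560+14·20·14=4480; k=2: 560+0+14·2·14=952 → min 952 | A_2..A_4: k=2: 0+420+20·2·15=1020; k=3: 560+0+20·14·15=4760 → min 1020 | A_3..A_5: k=3: 0+3780+2·14·18=4284; k=4: 420+0+2·15·18=960 → min 960.
Length 4: A_1..A_4: k=1: 0+1020+14·20·15=5220; k=2: 560+420+14·2·15=1400; k=3: 952+0+14·14·15=3892 → min 1400 | A_2..A_5: k=2: 0+960+20·2·18=1680; k=3: 560+3780+20·14·18=9380; k=4: 1020+0+20·15·18=6420 → min 1680.
Length 5: A_1..A_5: k=1: 0+1680+14·20·18=6720; k=2: 560+960+14·2·18=2024; k=3: 952+3780+14·14·18=8260; k=4: 1400+0+14·15·18=5180 → min 2024.
Optimal order: ((A_1 A_2) ((A_3 A_4) A_5)) with cost 2024.

2024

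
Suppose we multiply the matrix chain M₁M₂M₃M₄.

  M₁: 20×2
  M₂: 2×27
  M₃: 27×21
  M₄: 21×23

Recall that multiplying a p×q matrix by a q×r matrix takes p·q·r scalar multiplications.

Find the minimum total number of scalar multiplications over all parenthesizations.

Adjacent pairs: M₁M₂ = 20·2·27 = 1080; M₂M₃ = 2·27·21 = 1134; M₃M₄ = 27·21·23 = 13041.
Length 3: M₁..M₃: k=1: 0+1134+20·2·21=1974; k=2: 1080+0+20·27·21=12420 → min 1974 | M₂..M₄: k=2: 0+13041+2·27·23=14283; k=3: 1134+0+2·21·23=2100 → min 2100.
Length 4: M₁..M₄: k=1: 0+2100+20·2·23=3020; k=2: 1080+13041+20·27·23=26541; k=3: 1974+0+20·21·23=11634 → min 3020.
Optimal order: (M₁((M₂M₃)M₄)) with cost 3020.

3020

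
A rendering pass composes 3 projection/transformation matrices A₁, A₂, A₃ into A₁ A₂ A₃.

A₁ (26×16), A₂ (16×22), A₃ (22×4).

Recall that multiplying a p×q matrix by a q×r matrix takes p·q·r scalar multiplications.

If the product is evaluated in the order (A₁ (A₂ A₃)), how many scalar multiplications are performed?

3072

(A₂ A₃): 16×22 by 22×4 → 16×4, cost 16·22·4 = 1408
(A₁ (A₂ A₃)): 26×16 by 16×4 → 26×4, cost 26·16·4 = 1664; cumulative 3072
Total: 3072 scalar multiplications.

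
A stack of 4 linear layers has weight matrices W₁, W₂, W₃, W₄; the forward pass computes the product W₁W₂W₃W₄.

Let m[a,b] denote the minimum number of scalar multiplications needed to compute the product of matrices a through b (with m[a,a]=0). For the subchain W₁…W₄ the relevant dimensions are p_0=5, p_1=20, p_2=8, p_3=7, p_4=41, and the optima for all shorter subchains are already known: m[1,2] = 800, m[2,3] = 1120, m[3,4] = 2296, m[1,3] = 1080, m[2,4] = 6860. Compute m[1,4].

2515

m[1,4] = min over k∈[1,3] of m[1,k]+m[k+1,4]+p_{0}·p_k·p_{4}.
k=1: 0 + 6860 + 5·20·41 = 10960; k=2: 800 + 2296 + 5·8·41 = 4736; k=3: 1080 + 0 + 5·7·41 = 2515.
Minimum: 2515 at k=3.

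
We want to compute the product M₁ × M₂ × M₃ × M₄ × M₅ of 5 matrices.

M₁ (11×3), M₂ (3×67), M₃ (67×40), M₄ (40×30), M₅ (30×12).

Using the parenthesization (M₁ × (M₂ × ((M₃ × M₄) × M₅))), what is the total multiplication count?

(M₃ × M₄): 67×40 by 40×30 → 67×30, cost 67·40·30 = 80400
((M₃ × M₄) × M₅): 67×30 by 30×12 → 67×12, cost 67·30·12 = 24120; cumulative 104520
(M₂ × ((M₃ × M₄) × M₅)): 3×67 by 67×12 → 3×12, cost 3·67·12 = 2412; cumulative 106932
(M₁ × (M₂ × ((M₃ × M₄) × M₅))): 11×3 by 3×12 → 11×12, cost 11·3·12 = 396; cumulative 107328
Total: 107328 scalar multiplications.

107328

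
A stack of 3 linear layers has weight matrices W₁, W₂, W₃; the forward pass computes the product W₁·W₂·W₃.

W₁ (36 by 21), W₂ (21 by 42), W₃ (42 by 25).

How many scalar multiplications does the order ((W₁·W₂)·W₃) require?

69552

(W₁·W₂): 36×21 by 21×42 → 36×42, cost 36·21·42 = 31752
((W₁·W₂)·W₃): 36×42 by 42×25 → 36×25, cost 36·42·25 = 37800; cumulative 69552
Total: 69552 scalar multiplications.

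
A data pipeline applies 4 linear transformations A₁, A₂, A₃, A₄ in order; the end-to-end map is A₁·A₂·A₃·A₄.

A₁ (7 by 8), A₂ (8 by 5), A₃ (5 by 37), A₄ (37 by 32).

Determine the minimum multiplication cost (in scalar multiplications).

7320

Adjacent pairs: A₁A₂ = 7·8·5 = 280; A₂A₃ = 8·5·37 = 1480; A₃A₄ = 5·37·32 = 5920.
Length 3: A₁..A₃: k=1: 0+1480+7·8·37=3552; k=2: 280+0+7·5·37=1575 → min 1575 | A₂..A₄: k=2: 0+5920+8·5·32=7200; k=3: 1480+0+8·37·32=10952 → min 7200.
Length 4: A₁..A₄: k=1: 0+7200+7·8·32=8992; k=2: 280+5920+7·5·32=7320; k=3: 1575+0+7·37·32=9863 → min 7320.
Optimal order: ((A₁·A₂)·(A₃·A₄)) with cost 7320.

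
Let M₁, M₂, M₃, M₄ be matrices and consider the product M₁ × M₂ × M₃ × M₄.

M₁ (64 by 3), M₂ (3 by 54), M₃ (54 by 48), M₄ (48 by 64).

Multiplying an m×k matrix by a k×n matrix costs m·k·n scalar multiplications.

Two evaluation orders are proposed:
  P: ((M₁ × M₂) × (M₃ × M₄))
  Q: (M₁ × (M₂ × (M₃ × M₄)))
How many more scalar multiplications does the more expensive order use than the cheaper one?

Order P = ((M₁ × M₂) × (M₃ × M₄)): (M₁ × M₂): 64×3 by 3×54 → 64×54, cost 64·3·54 = 10368; (M₃ × M₄): 54×48 by 48×64 → 54×64, cost 54·48·64 = 165888; ((M₁ × M₂) × (M₃ × M₄)): 64×54 by 54×64 → 64×64, cost 64·54·64 = 221184; cumulative 397440. Total 397440.
Order Q = (M₁ × (M₂ × (M₃ × M₄))): (M₃ × M₄): 54×48 by 48×64 → 54×64, cost 54·48·64 = 165888; (M₂ × (M₃ × M₄)): 3×54 by 54×64 → 3×64, cost 3·54·64 = 10368; cumulative 176256; (M₁ × (M₂ × (M₃ × M₄))): 64×3 by 3×64 → 64×64, cost 64·3·64 = 12288; cumulative 188544. Total 188544.
Difference: |397440 − 188544| = 208896.

208896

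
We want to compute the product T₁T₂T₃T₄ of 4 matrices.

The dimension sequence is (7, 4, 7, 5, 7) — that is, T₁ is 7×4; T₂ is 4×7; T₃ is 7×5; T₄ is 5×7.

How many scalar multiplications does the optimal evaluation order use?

476

Adjacent pairs: T₁T₂ = 7·4·7 = 196; T₂T₃ = 4·7·5 = 140; T₃T₄ = 7·5·7 = 245.
Length 3: T₁..T₃: k=1: 0+140+7·4·5=280; k=2: 196+0+7·7·5=441 → min 280 | T₂..T₄: k=2: 0+245+4·7·7=441; k=3: 140+0+4·5·7=280 → min 280.
Length 4: T₁..T₄: k=1: 0+280+7·4·7=476; k=2: 196+245+7·7·7=784; k=3: 280+0+7·5·7=525 → min 476.
Optimal order: (T₁((T₂T₃)T₄)) with cost 476.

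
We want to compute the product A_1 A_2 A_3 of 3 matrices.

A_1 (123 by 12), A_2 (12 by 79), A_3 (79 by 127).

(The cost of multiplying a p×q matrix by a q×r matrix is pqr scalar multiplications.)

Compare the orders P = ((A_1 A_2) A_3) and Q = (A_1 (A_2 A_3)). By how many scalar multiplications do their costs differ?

1042815

Order P = ((A_1 A_2) A_3): (A_1 A_2): 123×12 by 12×79 → 123×79, cost 123·12·79 = 116604; ((A_1 A_2) A_3): 123×79 by 79×127 → 123×127, cost 123·79·127 = 1234059; cumulative 1350663. Total 1350663.
Order Q = (A_1 (A_2 A_3)): (A_2 A_3): 12×79 by 79×127 → 12×127, cost 12·79·127 = 120396; (A_1 (A_2 A_3)): 123×12 by 12×127 → 123×127, cost 123·12·127 = 187452; cumulative 307848. Total 307848.
Difference: |1350663 − 307848| = 1042815.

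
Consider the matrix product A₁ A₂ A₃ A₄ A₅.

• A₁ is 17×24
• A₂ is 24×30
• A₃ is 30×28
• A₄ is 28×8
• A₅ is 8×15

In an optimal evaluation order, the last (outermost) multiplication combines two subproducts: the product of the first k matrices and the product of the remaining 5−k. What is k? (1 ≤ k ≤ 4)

Adjacent pairs: A₁A₂ = 17·24·30 = 12240; A₂A₃ = 24·30·28 = 20160; A₃A₄ = 30·28·8 = 6720; A₄A₅ = 28·8·15 = 3360.
Length 3: A₁..A₃: k=1: 0+20160+17·24·28=31584; k=2: 12240+0+17·30·28=26520 → min 26520 | A₂..A₄: k=2: 0+6720+24·30·8=12480; k=3: 20160+0+24·28·8=25536 → min 12480 | A₃..A₅: k=3: 0+3360+30·28·15=15960; k=4: 6720+0+30·8·15=10320 → min 10320.
Length 4: A₁..A₄: k=1: 0+12480+17·24·8=15744; k=2: 12240+6720+17·30·8=23040; k=3: 26520+0+17·28·8=30328 → min 15744 | A₂..A₅: k=2: 0+10320+24·30·15=21120; k=3: 20160+3360+24·28·15=33600; k=4: 12480+0+24·8·15=15360 → min 15360.
Top-level splits: k=1: (A₁..A₁)·(A₂..A₅) → 0+15360+17·24·15 = 21480; k=2: (A₁..A₂)·(A₃..A₅) → 12240+10320+17·30·15 = 30210; k=3: (A₁..A₃)·(A₄..A₅) → 26520+3360+17·28·15 = 37020; k=4: (A₁..A₄)·(A₅..A₅) → 15744+0+17·8·15 = 17784.
Best split is after A₄, i.e. k = 4.

4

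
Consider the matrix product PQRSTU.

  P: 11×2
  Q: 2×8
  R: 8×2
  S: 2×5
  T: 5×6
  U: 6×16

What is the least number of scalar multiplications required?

656

Adjacent pairs: PQ = 11·2·8 = 176; QR = 2·8·2 = 32; RS = 8·2·5 = 80; ST = 2·5·6 = 60; TU = 5·6·16 = 480.
Length 3: P..R: k=1: 0+32+11·2·2=76; k=2: 176+0+11·8·2=352 → min 76 | Q..S: k=2: 0+80+2·8·5=160; k=3: 32+0+2·2·5=52 → min 52 | R..T: k=3: 0+60+8·2·6=156; k=4: 80+0+8·5·6=320 → min 156 | S..U: k=4: 0+480+2·5·16=640; k=5: 60+0+2·6·16=252 → min 252.
Length 4: P..S: k=1: 0+52+11·2·5=162; k=2: 176+80+11·8·5=696; k=3: 76+0+11·2·5=186 → min 162 | Q..T: k=2: 0+156+2·8·6=252; k=3: 32+60+2·2·6=116; k=4: 52+0+2·5·6=112 → min 112 | R..U: k=3: 0+252+8·2·16=508; k=4: 80+480+8·5·16=1200; k=5: 156+0+8·6·16=924 → min 508.
Length 5: P..T: k=1: 0+112+11·2·6=244; k=2: 176+156+11·8·6=860; k=3: 76+60+11·2·6=268; k=4: 162+0+11·5·6=492 → min 244 | Q..U: k=2: 0+508+2·8·16=764; k=3: 32+252+2·2·16=348; k=4: 52+480+2·5·16=692; k=5: 112+0+2·6·16=304 → min 304.
Length 6: P..U: k=1: 0+304+11·2·16=656; k=2: 176+508+11·8·16=2092; k=3: 76+252+11·2·16=680; k=4: 162+480+11·5·16=1522; k=5: 244+0+11·6·16=1300 → min 656.
Optimal order: (P((((QR)S)T)U)) with cost 656.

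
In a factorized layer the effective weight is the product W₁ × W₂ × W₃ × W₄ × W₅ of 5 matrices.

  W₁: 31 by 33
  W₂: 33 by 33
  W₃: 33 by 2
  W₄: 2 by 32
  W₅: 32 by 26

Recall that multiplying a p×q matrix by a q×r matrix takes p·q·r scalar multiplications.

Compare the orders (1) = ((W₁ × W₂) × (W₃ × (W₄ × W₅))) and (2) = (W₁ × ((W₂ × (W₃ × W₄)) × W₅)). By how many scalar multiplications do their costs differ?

Order (1) = ((W₁ × W₂) × (W₃ × (W₄ × W₅))): (W₁ × W₂): 31×33 by 33×33 → 31×33, cost 31·33·33 = 33759; (W₄ × W₅): 2×32 by 32×26 → 2×26, cost 2·32·26 = 1664; (W₃ × (W₄ × W₅)): 33×2 by 2×26 → 33×26, cost 33·2·26 = 1716; cumulative 3380; ((W₁ × W₂) × (W₃ × (W₄ × W₅))): 31×33 by 33×26 → 31×26, cost 31·33·26 = 26598; cumulative 63737. Total 63737.
Order (2) = (W₁ × ((W₂ × (W₃ × W₄)) × W₅)): (W₃ × W₄): 33×2 by 2×32 → 33×32, cost 33·2·32 = 2112; (W₂ × (W₃ × W₄)): 33×33 by 33×32 → 33×32, cost 33·33·32 = 34848; cumulative 36960; ((W₂ × (W₃ × W₄)) × W₅): 33×32 by 32×26 → 33×26, cost 33·32·26 = 27456; cumulative 64416; (W₁ × ((W₂ × (W₃ × W₄)) × W₅)): 31×33 by 33×26 → 31×26, cost 31·33·26 = 26598; cumulative 91014. Total 91014.
Difference: |63737 − 91014| = 27277.

27277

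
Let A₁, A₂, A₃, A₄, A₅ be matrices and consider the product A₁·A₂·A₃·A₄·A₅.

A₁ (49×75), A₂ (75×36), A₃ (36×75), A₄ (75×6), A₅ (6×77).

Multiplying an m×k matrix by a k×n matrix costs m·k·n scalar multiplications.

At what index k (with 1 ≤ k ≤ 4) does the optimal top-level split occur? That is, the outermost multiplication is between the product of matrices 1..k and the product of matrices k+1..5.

4

Adjacent pairs: A₁A₂ = 49·75·36 = 132300; A₂A₃ = 75·36·75 = 202500; A₃A₄ = 36·75·6 = 16200; A₄A₅ = 75·6·77 = 34650.
Length 3: A₁..A₃: k=1: 0+202500+49·75·75=478125; k=2: 132300+0+49·36·75=264600 → min 264600 | A₂..A₄: k=2: 0+16200+75·36·6=32400; k=3: 202500+0+75·75·6=236250 → min 32400 | A₃..A₅: k=3: 0+34650+36·75·77=242550; k=4: 16200+0+36·6·77=32832 → min 32832.
Length 4: A₁..A₄: k=1: 0+32400+49·75·6=54450; k=2: 132300+16200+49·36·6=159084; k=3: 264600+0+49·75·6=286650 → min 54450 | A₂..A₅: k=2: 0+32832+75·36·77=240732; k=3: 202500+34650+75·75·77=670275; k=4: 32400+0+75·6·77=67050 → min 67050.
Top-level splits: k=1: (A₁..A₁)·(A₂..A₅) → 0+67050+49·75·77 = 350025; k=2: (A₁..A₂)·(A₃..A₅) → 132300+32832+49·36·77 = 300960; k=3: (A₁..A₃)·(A₄..A₅) → 264600+34650+49·75·77 = 582225; k=4: (A₁..A₄)·(A₅..A₅) → 54450+0+49·6·77 = 77088.
Best split is after A₄, i.e. k = 4.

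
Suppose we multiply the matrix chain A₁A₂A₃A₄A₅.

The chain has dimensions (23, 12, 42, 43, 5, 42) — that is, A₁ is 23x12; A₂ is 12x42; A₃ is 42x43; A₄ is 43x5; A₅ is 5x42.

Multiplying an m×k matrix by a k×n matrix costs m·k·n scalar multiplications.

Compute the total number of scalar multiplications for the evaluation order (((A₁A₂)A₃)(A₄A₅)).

103698

(A₁A₂): 23×12 by 12×42 → 23×42, cost 23·12·42 = 11592
((A₁A₂)A₃): 23×42 by 42×43 → 23×43, cost 23·42·43 = 41538; cumulative 53130
(A₄A₅): 43×5 by 5×42 → 43×42, cost 43·5·42 = 9030
(((A₁A₂)A₃)(A₄A₅)): 23×43 by 43×42 → 23×42, cost 23·43·42 = 41538; cumulative 103698
Total: 103698 scalar multiplications.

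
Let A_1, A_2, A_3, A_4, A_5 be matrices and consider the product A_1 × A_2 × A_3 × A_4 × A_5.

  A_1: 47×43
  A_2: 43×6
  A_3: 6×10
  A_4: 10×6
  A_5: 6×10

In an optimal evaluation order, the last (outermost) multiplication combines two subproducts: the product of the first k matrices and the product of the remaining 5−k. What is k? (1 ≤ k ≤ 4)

2

Adjacent pairs: A_1A_2 = 47·43·6 = 12126; A_2A_3 = 43·6·10 = 2580; A_3A_4 = 6·10·6 = 360; A_4A_5 = 10·6·10 = 600.
Length 3: A_1..A_3: k=1: 0+2580+47·43·10=22790; k=2: 12126+0+47·6·10=14946 → min 14946 | A_2..A_4: k=2: 0+360+43·6·6=1908; k=3: 2580+0+43·10·6=5160 → min 1908 | A_3..A_5: k=3: 0+600+6·10·10=1200; k=4: 360+0+6·6·10=720 → min 720.
Length 4: A_1..A_4: k=1: 0+1908+47·43·6=14034; k=2: 12126+360+47·6·6=14178; k=3: 14946+0+47·10·6=17766 → min 14034 | A_2..A_5: k=2: 0+720+43·6·10=3300; k=3: 2580+600+43·10·10=7480; k=4: 1908+0+43·6·10=4488 → min 3300.
Top-level splits: k=1: (A_1..A_1)·(A_2..A_5) → 0+3300+47·43·10 = 23510; k=2: (A_1..A_2)·(A_3..A_5) → 12126+720+47·6·10 = 15666; k=3: (A_1..A_3)·(A_4..A_5) → 14946+600+47·10·10 = 20246; k=4: (A_1..A_4)·(A_5..A_5) → 14034+0+47·6·10 = 16854.
Best split is after A_2, i.e. k = 2.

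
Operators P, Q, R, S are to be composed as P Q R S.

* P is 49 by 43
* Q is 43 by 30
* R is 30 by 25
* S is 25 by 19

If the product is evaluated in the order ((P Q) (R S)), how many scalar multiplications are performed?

105390

(P Q): 49×43 by 43×30 → 49×30, cost 49·43·30 = 63210
(R S): 30×25 by 25×19 → 30×19, cost 30·25·19 = 14250
((P Q) (R S)): 49×30 by 30×19 → 49×19, cost 49·30·19 = 27930; cumulative 105390
Total: 105390 scalar multiplications.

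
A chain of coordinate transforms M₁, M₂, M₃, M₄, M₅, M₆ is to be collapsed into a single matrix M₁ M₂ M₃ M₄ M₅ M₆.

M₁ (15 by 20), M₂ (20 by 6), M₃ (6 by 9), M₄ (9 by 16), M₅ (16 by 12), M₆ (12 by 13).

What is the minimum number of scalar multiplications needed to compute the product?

Adjacent pairs: M₁M₂ = 15·20·6 = 1800; M₂M₃ = 20·6·9 = 1080; M₃M₄ = 6·9·16 = 864; M₄M₅ = 9·16·12 = 1728; M₅M₆ = 16·12·13 = 2496.
Length 3: M₁..M₃: k=1: 0+1080+15·20·9=3780; k=2: 1800+0+15·6·9=2610 → min 2610 | M₂..M₄: k=2: 0+864+20·6·16=2784; k=3: 1080+0+20·9·16=3960 → min 2784 | M₃..M₅: k=3: 0+1728+6·9·12=2376; k=4: 864+0+6·16·12=2016 → min 2016 | M₄..M₆: k=4: 0+2496+9·16·13=4368; k=5: 1728+0+9·12·13=3132 → min 3132.
Length 4: M₁..M₄: k=1: 0+2784+15·20·16=7584; k=2: 1800+864+15·6·16=4104; k=3: 2610+0+15·9·16=4770 → min 4104 | M₂..M₅: k=2: 0+2016+20·6·12=3456; k=3: 1080+1728+20·9·12=4968; k=4: 2784+0+20·16·12=6624 → min 3456 | M₃..M₆: k=3: 0+3132+6·9·13=3834; k=4: 864+2496+6·16·13=4608; k=5: 2016+0+6·12·13=2952 → min 2952.
Length 5: M₁..M₅: k=1: 0+3456+15·20·12=7056; k=2: 1800+2016+15·6·12=4896; k=3: 2610+1728+15·9·12=5958; k=4: 4104+0+15·16·12=6984 → min 4896 | M₂..M₆: k=2: 0+2952+20·6·13=4512; k=3: 1080+3132+20·9·13=6552; k=4: 2784+2496+20·16·13=9440; k=5: 3456+0+20·12·13=6576 → min 4512.
Length 6: M₁..M₆: k=1: 0+4512+15·20·13=8412; k=2: 1800+2952+15·6·13=5922; k=3: 2610+3132+15·9·13=7497; k=4: 4104+2496+15·16·13=9720; k=5: 4896+0+15·12·13=7236 → min 5922.
Optimal order: ((M₁ M₂) (((M₃ M₄) M₅) M₆)) with cost 5922.

5922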